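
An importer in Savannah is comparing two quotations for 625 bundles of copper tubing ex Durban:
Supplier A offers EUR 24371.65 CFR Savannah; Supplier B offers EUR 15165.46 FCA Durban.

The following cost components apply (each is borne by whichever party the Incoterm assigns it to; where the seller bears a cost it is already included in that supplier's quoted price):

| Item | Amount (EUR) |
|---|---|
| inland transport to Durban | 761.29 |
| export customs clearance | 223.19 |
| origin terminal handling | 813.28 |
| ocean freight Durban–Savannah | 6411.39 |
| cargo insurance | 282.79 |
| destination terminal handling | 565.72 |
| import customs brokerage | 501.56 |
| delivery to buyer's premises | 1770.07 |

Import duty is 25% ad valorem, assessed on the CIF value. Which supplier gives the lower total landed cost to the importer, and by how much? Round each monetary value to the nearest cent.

Supplier B is cheaper by EUR 2476.90

Supplier A (CFR):
CIF value = CFR price + insurance = 24371.65 + 282.79 = 24654.44
Import duty = 24654.44 × 25% = 6163.61
Buyer bears (A): 282.79 + 565.72 + 501.56 + 1770.07 = 3120.14
Landed cost (A) = invoice 24371.65 + 3120.14 + duty 6163.61 = 33655.40
Supplier B (FCA):
CIF value = FCA price + origin terminal + freight + insurance = 15165.46 + 813.28 + 6411.39 + 282.79 = 22672.92
Import duty = 22672.92 × 25% = 5668.23
Buyer bears (B): 813.28 + 6411.39 + 282.79 + 565.72 + 501.56 + 1770.07 = 10344.81
Landed cost (B) = invoice 15165.46 + 10344.81 + duty 5668.23 = 31178.50
Difference = |33655.40 − 31178.50| = 2476.90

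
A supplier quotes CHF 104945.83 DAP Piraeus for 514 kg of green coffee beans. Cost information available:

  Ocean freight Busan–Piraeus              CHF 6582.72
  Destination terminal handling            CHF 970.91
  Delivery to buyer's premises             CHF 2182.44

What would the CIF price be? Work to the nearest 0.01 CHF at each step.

Not relevant to the conversion: freight — on the seller under both DAP and CIF; already in the DAP price and stays in the CIF price.
From DAP to CIF, the seller no longer bears: destination terminal, delivery.
CIF price = 104945.83 − 970.91 − 2182.44 = 101792.48

CIF price: CHF 101792.48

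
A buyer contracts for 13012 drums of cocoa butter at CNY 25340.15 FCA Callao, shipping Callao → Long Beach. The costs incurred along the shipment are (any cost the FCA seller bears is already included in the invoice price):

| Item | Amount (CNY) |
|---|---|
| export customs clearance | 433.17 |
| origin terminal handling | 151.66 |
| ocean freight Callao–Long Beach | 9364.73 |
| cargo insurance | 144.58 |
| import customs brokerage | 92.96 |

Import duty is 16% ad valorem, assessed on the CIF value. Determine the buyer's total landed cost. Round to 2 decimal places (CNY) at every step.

FCA: the seller delivers export-cleared goods to the carrier; the buyer bears costs from that point.
Already in the invoice (seller's account under FCA): export clearance — exclude.
CIF value = FCA price + origin terminal + freight + insurance = 25340.15 + 151.66 + 9364.73 + 144.58 = 35001.12
Import duty = 35001.12 × 16% = 5600.18
Buyer bears: origin terminal 151.66 + freight 9364.73 + insurance 144.58 + brokerage 92.96 + duty 5600.18 = 15354.11
Landed cost = invoice 25340.15 + 15354.11 = 40694.26

Total landed cost: CNY 40694.26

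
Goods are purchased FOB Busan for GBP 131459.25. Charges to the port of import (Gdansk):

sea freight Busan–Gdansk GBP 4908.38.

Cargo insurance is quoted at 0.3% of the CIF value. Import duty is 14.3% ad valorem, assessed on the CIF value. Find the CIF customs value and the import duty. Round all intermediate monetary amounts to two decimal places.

Let C be the CIF value. C = FOB price + freight + 0.3% × C
C − 0.3% × C = 131459.25 + 4908.38
0.997 × C = 136367.63
C = 136367.63 / 0.997 = 136777.96
Insurance premium = 0.3% × 136777.96 = 410.33
Import duty = 136777.96 × 14.3% = 19559.25

CIF value: GBP 136777.96; import duty: GBP 19559.25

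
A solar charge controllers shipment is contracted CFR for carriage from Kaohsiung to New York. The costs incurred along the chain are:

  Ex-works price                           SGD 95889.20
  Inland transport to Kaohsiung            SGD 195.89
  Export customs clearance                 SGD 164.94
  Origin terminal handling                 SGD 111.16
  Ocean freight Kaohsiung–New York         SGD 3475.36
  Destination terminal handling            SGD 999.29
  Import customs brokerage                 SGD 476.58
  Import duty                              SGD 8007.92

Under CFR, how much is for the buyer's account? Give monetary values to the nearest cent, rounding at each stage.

Buyer's account: SGD 9483.79

CFR: the seller pays costs through ocean freight to the destination port, but not insurance.
Seller's account: goods 95889.20 + inland to port 195.89 + export clearance 164.94 + origin terminal 111.16 + freight 3475.36 = 99836.55
Buyer's account: destination terminal 999.29 + brokerage 476.58 + duty 8007.92 = 9483.79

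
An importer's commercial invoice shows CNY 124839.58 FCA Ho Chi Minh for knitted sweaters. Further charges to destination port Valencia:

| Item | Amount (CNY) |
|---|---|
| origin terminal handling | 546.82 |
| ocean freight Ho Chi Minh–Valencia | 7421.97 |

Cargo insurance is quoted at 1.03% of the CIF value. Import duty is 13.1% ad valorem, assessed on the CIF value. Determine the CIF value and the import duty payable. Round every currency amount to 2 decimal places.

CIF value: CNY 134190.53; import duty: CNY 17578.96

Let C be the CIF value. C = FCA price + pre-shipment costs + freight + 1.03% × C
C − 1.03% × C = 124839.58 + 546.82 + 7421.97
0.9897 × C = 132808.37
C = 132808.37 / 0.9897 = 134190.53
Insurance premium = 1.03% × 134190.53 = 1382.16
Import duty = 134190.53 × 13.1% = 17578.96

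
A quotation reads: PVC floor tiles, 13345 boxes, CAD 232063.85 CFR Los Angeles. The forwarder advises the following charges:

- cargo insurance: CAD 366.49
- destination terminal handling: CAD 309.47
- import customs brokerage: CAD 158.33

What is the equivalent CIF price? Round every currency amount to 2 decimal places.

CIF price: CAD 232430.34

Not relevant to the conversion: destination terminal, brokerage — on the buyer under both terms; not part of either seller's price.
From CFR to CIF, the seller additionally bears: insurance.
CIF price = 232063.85 + 366.49 = 232430.34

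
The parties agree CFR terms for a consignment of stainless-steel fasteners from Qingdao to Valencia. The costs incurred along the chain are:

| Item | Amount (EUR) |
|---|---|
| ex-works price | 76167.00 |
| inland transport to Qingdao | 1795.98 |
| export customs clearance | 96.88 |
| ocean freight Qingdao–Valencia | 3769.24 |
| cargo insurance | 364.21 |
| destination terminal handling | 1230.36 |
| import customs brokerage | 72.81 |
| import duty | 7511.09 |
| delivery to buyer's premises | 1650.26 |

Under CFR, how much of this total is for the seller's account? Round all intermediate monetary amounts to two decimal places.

Seller's account: EUR 81829.10

CFR: the seller pays costs through ocean freight to the destination port, but not insurance.
Seller's account: goods 76167.00 + inland to port 1795.98 + export clearance 96.88 + freight 3769.24 = 81829.10
Buyer's account: insurance 364.21 + destination terminal 1230.36 + brokerage 72.81 + duty 7511.09 + delivery 1650.26 = 10828.73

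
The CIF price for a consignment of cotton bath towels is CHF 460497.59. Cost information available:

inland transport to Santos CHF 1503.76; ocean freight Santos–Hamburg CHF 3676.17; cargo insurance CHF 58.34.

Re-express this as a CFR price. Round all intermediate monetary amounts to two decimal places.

Not relevant to the conversion: freight, inland to port — on the seller under both CIF and CFR; already in the CIF price and stays in the CFR price.
From CIF to CFR, the seller no longer bears: insurance.
CFR price = 460497.59 − 58.34 = 460439.25

CFR price: CHF 460439.25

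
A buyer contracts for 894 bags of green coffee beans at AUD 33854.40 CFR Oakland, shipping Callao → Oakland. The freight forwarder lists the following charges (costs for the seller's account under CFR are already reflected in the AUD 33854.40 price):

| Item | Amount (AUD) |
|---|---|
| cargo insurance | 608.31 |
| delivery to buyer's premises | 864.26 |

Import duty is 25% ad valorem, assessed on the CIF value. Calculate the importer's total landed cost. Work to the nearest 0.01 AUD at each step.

CFR: the seller pays costs through ocean freight to the destination port, but not insurance.
CIF value = CFR price + insurance = 33854.40 + 608.31 = 34462.71
Import duty = 34462.71 × 25% = 8615.68
Buyer bears: insurance 608.31 + delivery 864.26 + duty 8615.68 = 10088.25
Landed cost = invoice 33854.40 + 10088.25 = 43942.65

Total landed cost: AUD 43942.65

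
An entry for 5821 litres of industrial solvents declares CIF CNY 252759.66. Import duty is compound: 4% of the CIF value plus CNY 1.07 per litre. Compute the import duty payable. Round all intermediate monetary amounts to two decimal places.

Import duty: CNY 16338.86

Ad valorem component: 252759.66 × 4% = 10110.39
Specific component: 5821 × 1.07 = 6228.47
Import duty = 10110.39 + 6228.47 = 16338.86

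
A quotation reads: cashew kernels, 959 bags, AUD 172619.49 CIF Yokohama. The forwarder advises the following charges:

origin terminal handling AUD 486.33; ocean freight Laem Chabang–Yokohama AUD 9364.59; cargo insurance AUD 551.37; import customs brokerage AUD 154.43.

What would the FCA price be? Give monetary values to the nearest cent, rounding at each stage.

Not relevant to the conversion: brokerage — on the buyer under both terms; not part of either seller's price.
From CIF to FCA, the seller no longer bears: origin terminal, freight, insurance.
FCA price = 172619.49 − 486.33 − 9364.59 − 551.37 = 162217.20

FCA price: AUD 162217.20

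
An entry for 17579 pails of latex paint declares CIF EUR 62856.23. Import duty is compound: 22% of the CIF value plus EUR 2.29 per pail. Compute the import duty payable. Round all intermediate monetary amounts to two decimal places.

Ad valorem component: 62856.23 × 22% = 13828.37
Specific component: 17579 × 2.29 = 40255.91
Import duty = 13828.37 + 40255.91 = 54084.28

Import duty: EUR 54084.28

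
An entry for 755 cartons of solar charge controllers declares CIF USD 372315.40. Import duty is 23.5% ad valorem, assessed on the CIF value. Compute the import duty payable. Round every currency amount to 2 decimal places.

Import duty: USD 87494.12

Import duty = 372315.40 × 23.5% = 87494.12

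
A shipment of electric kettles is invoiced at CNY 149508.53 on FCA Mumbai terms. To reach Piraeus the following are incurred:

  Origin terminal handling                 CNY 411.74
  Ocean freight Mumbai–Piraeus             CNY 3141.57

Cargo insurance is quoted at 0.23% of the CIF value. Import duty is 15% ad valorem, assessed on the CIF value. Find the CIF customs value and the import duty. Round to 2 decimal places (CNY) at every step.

Let C be the CIF value. C = FCA price + pre-shipment costs + freight + 0.23% × C
C − 0.23% × C = 149508.53 + 411.74 + 3141.57
0.9977 × C = 153061.84
C = 153061.84 / 0.9977 = 153414.69
Insurance premium = 0.23% × 153414.69 = 352.85
Import duty = 153414.69 × 15% = 23012.20

CIF value: CNY 153414.69; import duty: CNY 23012.20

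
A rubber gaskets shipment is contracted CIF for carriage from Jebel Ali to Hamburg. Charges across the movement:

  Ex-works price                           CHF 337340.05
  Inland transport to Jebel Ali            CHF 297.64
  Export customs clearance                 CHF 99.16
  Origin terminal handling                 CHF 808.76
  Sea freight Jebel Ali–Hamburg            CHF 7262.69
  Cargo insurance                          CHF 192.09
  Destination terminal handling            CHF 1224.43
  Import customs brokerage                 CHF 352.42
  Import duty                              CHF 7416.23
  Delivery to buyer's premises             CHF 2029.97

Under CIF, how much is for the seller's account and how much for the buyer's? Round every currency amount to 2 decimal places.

Seller: CHF 346000.39; buyer: CHF 11023.05

CIF: the seller pays costs through ocean freight and marine insurance to the destination port.
Seller's account: goods 337340.05 + inland to port 297.64 + export clearance 99.16 + origin terminal 808.76 + freight 7262.69 + insurance 192.09 = 346000.39
Buyer's account: destination terminal 1224.43 + brokerage 352.42 + duty 7416.23 + delivery 2029.97 = 11023.05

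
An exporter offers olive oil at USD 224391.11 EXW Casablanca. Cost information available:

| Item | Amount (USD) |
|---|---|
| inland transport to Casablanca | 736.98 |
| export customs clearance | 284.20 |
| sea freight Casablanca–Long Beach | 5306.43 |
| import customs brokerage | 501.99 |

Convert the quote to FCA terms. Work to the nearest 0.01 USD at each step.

Not relevant to the conversion: brokerage, freight — on the buyer under both terms; not part of either seller's price.
From EXW to FCA, the seller additionally bears: inland to port, export clearance.
FCA price = 224391.11 + 736.98 + 284.20 = 225412.29

FCA price: USD 225412.29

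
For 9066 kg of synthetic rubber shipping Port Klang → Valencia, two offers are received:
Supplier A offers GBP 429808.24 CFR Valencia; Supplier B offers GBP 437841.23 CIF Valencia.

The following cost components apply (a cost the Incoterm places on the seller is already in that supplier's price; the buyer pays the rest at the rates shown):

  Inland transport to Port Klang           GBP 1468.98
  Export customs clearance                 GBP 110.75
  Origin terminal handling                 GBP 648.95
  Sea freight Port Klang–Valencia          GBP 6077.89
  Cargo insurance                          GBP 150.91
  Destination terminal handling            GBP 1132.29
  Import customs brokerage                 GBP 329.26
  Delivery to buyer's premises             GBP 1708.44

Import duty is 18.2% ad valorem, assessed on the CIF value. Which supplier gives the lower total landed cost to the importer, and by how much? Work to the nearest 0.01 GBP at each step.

Supplier A (CFR):
CIF value = CFR price + insurance = 429808.24 + 150.91 = 429959.15
Import duty = 429959.15 × 18.2% = 78252.57
Buyer bears (A): 150.91 + 1132.29 + 329.26 + 1708.44 = 3320.90
Landed cost (A) = invoice 429808.24 + 3320.90 + duty 78252.57 = 511381.71
Supplier B (CIF):
The CIF price already equals the CIF value: 437841.23
Import duty = 437841.23 × 18.2% = 79687.10
Buyer bears (B): 1132.29 + 329.26 + 1708.44 = 3169.99
Landed cost (B) = invoice 437841.23 + 3169.99 + duty 79687.10 = 520698.32
Difference = |511381.71 − 520698.32| = 9316.61

Supplier A is cheaper by GBP 9316.61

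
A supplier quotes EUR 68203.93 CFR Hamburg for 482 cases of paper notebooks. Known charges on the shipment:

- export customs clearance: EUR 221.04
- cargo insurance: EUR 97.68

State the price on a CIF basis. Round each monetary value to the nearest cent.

Not relevant to the conversion: export clearance — on the seller under both CFR and CIF; already in the CFR price and stays in the CIF price.
From CFR to CIF, the seller additionally bears: insurance.
CIF price = 68203.93 + 97.68 = 68301.61

CIF price: EUR 68301.61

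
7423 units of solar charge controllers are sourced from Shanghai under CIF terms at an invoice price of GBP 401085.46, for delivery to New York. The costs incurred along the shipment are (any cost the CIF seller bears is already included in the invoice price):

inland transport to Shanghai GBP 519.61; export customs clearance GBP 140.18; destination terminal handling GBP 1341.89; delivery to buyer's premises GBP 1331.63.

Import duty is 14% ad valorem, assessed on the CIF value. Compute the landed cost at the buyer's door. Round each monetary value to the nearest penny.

Total landed cost: GBP 459910.94

CIF: the seller pays costs through ocean freight and marine insurance to the destination port.
Already in the invoice (seller's account under CIF): inland to port, export clearance — exclude.
The CIF price already equals the CIF value: 401085.46
Import duty = 401085.46 × 14% = 56151.96
Buyer bears: destination terminal 1341.89 + delivery 1331.63 + duty 56151.96 = 58825.48
Landed cost = invoice 401085.46 + 58825.48 = 459910.94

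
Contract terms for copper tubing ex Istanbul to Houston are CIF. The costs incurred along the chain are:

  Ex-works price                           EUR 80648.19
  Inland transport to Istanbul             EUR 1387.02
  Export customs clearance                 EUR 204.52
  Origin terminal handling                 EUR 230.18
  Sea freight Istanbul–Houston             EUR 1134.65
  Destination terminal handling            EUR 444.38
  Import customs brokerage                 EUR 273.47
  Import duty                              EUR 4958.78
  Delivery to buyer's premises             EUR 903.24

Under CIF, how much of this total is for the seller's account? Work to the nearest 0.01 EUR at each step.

CIF: the seller pays costs through ocean freight and marine insurance to the destination port.
Seller's account: goods 80648.19 + inland to port 1387.02 + export clearance 204.52 + origin terminal 230.18 + freight 1134.65 = 83604.56
Buyer's account: destination terminal 444.38 + brokerage 273.47 + duty 4958.78 + delivery 903.24 = 6579.87

Seller's account: EUR 83604.56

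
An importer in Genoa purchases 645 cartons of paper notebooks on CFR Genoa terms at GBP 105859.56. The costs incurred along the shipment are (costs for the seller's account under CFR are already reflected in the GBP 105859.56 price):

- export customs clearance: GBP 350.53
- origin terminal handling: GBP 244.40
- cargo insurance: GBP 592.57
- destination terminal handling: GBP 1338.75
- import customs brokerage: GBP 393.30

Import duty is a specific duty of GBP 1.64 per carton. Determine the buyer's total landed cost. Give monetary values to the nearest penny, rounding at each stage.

CFR: the seller pays costs through ocean freight to the destination port, but not insurance.
Already in the invoice (seller's account under CFR): export clearance, origin terminal — exclude.
CIF value = CFR price + insurance = 105859.56 + 592.57 = 106452.13
Import duty = 645 × 1.64 = 1057.80
Buyer bears: insurance 592.57 + destination terminal 1338.75 + brokerage 393.30 + duty 1057.80 = 3382.42
Landed cost = invoice 105859.56 + 3382.42 = 109241.98

Total landed cost: GBP 109241.98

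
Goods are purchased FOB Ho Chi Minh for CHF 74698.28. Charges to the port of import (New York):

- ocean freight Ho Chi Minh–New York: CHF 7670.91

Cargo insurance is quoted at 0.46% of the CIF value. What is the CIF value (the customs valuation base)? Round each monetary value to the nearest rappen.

CIF value: CHF 82749.84

Let C be the CIF value. C = FOB price + freight + 0.46% × C
C − 0.46% × C = 74698.28 + 7670.91
0.9954 × C = 82369.19
C = 82369.19 / 0.9954 = 82749.84
Insurance premium = 0.46% × 82749.84 = 380.65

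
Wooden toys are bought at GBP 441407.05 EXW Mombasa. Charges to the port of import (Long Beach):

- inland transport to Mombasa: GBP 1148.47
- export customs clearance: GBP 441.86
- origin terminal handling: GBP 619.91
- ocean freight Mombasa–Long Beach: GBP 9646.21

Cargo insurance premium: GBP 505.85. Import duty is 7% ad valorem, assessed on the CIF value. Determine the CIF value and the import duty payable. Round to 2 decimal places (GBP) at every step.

CIF = EXW price + pre-shipment costs + freight + insurance
CIF = 441407.05 + 1148.47 + 441.86 + 619.91 + 9646.21 + 505.85 = 453769.35
Import duty = 453769.35 × 7% = 31763.85

CIF value: GBP 453769.35; import duty: GBP 31763.85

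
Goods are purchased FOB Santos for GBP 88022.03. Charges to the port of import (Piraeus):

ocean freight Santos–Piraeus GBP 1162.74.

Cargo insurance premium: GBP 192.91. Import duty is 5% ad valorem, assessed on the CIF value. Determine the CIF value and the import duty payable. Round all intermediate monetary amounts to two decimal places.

CIF = FOB price + freight + insurance
CIF = 88022.03 + 1162.74 + 192.91 = 89377.68
Import duty = 89377.68 × 5% = 4468.88

CIF value: GBP 89377.68; import duty: GBP 4468.88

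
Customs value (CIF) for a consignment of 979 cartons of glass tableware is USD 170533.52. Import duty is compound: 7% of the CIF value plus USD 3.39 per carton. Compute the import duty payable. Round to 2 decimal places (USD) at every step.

Ad valorem component: 170533.52 × 7% = 11937.35
Specific component: 979 × 3.39 = 3318.81
Import duty = 11937.35 + 3318.81 = 15256.16

Import duty: USD 15256.16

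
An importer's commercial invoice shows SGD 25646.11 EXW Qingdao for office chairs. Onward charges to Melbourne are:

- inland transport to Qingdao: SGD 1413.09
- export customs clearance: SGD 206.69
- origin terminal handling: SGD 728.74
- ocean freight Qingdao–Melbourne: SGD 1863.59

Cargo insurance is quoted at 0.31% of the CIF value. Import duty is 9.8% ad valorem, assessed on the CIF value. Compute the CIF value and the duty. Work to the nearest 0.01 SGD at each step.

CIF value: SGD 29951.07; import duty: SGD 2935.20

Let C be the CIF value. C = EXW price + pre-shipment costs + freight + 0.31% × C
C − 0.31% × C = 25646.11 + 1413.09 + 206.69 + 728.74 + 1863.59
0.9969 × C = 29858.22
C = 29858.22 / 0.9969 = 29951.07
Insurance premium = 0.31% × 29951.07 = 92.85
Import duty = 29951.07 × 9.8% = 2935.20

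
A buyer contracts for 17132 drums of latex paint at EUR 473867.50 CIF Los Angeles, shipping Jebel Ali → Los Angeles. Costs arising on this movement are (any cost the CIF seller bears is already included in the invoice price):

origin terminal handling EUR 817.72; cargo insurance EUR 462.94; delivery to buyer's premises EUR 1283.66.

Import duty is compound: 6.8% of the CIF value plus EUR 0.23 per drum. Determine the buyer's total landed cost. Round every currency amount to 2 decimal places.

Total landed cost: EUR 511314.51

CIF: the seller pays costs through ocean freight and marine insurance to the destination port.
Already in the invoice (seller's account under CIF): origin terminal, insurance — exclude.
The CIF price already equals the CIF value: 473867.50
Ad valorem component: 473867.50 × 6.8% = 32222.99
Specific component: 17132 × 0.23 = 3940.36
Import duty = 32222.99 + 3940.36 = 36163.35
Buyer bears: delivery 1283.66 + duty 36163.35 = 37447.01
Landed cost = invoice 473867.50 + 37447.01 = 511314.51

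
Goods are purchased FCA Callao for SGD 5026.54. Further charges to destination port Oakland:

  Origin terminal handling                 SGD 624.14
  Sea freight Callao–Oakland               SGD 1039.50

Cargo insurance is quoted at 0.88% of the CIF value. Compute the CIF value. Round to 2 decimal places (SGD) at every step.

CIF value: SGD 6749.58

Let C be the CIF value. C = FCA price + pre-shipment costs + freight + 0.88% × C
C − 0.88% × C = 5026.54 + 624.14 + 1039.50
0.9912 × C = 6690.18
C = 6690.18 / 0.9912 = 6749.58
Insurance premium = 0.88% × 6749.58 = 59.40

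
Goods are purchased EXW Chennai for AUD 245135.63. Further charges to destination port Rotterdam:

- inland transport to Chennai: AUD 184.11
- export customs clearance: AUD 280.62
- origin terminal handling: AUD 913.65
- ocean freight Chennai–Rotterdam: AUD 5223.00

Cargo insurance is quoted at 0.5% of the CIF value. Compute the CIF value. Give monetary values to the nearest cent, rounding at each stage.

Let C be the CIF value. C = EXW price + pre-shipment costs + freight + 0.5% × C
C − 0.5% × C = 245135.63 + 184.11 + 280.62 + 913.65 + 5223.00
0.995 × C = 251737.01
C = 251737.01 / 0.995 = 253002.02
Insurance premium = 0.5% × 253002.02 = 1265.01

CIF value: AUD 253002.02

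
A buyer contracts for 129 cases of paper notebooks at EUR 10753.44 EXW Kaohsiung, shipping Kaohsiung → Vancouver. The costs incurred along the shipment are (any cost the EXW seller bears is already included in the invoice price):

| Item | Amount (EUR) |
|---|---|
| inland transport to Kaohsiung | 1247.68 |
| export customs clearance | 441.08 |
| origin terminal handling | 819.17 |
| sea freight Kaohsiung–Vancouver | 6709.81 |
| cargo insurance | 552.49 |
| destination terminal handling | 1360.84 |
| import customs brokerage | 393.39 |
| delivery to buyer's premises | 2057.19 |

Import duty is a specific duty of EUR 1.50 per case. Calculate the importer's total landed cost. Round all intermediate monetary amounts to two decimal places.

EXW: the seller makes goods available at their premises; the buyer bears all onward costs.
CIF value = EXW price + inland to port + export clearance + origin terminal + freight + insurance = 10753.44 + 1247.68 + 441.08 + 819.17 + 6709.81 + 552.49 = 20523.67
Import duty = 129 × 1.50 = 193.50
Buyer bears: inland to port 1247.68 + export clearance 441.08 + origin terminal 819.17 + freight 6709.81 + insurance 552.49 + destination terminal 1360.84 + brokerage 393.39 + delivery 2057.19 + duty 193.50 = 13775.15
Landed cost = invoice 10753.44 + 13775.15 = 24528.59

Total landed cost: EUR 24528.59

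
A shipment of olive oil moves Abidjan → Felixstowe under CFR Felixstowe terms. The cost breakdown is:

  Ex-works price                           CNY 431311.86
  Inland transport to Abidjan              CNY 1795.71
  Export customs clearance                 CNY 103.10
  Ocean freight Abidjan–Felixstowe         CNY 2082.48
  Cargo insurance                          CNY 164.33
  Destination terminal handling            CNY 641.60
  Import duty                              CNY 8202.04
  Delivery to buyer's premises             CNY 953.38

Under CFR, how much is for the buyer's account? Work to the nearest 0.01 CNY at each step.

CFR: the seller pays costs through ocean freight to the destination port, but not insurance.
Seller's account: goods 431311.86 + inland to port 1795.71 + export clearance 103.10 + freight 2082.48 = 435293.15
Buyer's account: insurance 164.33 + destination terminal 641.60 + duty 8202.04 + delivery 953.38 = 9961.35

Buyer's account: CNY 9961.35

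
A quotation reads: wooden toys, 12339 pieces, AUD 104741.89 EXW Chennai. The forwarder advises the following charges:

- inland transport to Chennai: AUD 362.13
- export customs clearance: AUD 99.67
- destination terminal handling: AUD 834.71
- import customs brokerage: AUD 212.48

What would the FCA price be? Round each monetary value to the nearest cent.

Not relevant to the conversion: brokerage, destination terminal — on the buyer under both terms; not part of either seller's price.
From EXW to FCA, the seller additionally bears: inland to port, export clearance.
FCA price = 104741.89 + 362.13 + 99.67 = 105203.69

FCA price: AUD 105203.69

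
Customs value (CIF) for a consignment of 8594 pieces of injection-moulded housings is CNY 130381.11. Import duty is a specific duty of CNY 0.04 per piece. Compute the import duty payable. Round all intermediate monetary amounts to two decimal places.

Import duty: CNY 343.76

Import duty = 8594 × 0.04 = 343.76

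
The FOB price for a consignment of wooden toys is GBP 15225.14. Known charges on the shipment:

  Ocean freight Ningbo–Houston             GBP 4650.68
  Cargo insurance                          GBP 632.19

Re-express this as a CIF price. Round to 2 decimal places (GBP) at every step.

CIF price: GBP 20508.01

From FOB to CIF, the seller additionally bears: freight, insurance.
CIF price = 15225.14 + 4650.68 + 632.19 = 20508.01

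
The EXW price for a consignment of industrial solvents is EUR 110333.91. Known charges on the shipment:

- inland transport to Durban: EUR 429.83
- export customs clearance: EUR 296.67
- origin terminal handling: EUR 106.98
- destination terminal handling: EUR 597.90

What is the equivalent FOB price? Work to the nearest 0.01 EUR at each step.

Not relevant to the conversion: destination terminal — on the buyer under both terms; not part of either seller's price.
From EXW to FOB, the seller additionally bears: inland to port, export clearance, origin terminal.
FOB price = 110333.91 + 429.83 + 296.67 + 106.98 = 111167.39

FOB price: EUR 111167.39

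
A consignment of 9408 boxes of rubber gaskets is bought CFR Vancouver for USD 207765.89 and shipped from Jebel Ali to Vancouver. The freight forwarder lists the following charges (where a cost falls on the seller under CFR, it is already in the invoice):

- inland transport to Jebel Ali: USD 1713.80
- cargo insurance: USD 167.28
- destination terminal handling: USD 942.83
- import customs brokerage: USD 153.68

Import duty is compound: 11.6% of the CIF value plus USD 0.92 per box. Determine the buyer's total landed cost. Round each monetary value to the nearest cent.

CFR: the seller pays costs through ocean freight to the destination port, but not insurance.
Already in the invoice (seller's account under CFR): inland to port — exclude.
CIF value = CFR price + insurance = 207765.89 + 167.28 = 207933.17
Ad valorem component: 207933.17 × 11.6% = 24120.25
Specific component: 9408 × 0.92 = 8655.36
Import duty = 24120.25 + 8655.36 = 32775.61
Buyer bears: insurance 167.28 + destination terminal 942.83 + brokerage 153.68 + duty 32775.61 = 34039.40
Landed cost = invoice 207765.89 + 34039.40 = 241805.29

Total landed cost: USD 241805.29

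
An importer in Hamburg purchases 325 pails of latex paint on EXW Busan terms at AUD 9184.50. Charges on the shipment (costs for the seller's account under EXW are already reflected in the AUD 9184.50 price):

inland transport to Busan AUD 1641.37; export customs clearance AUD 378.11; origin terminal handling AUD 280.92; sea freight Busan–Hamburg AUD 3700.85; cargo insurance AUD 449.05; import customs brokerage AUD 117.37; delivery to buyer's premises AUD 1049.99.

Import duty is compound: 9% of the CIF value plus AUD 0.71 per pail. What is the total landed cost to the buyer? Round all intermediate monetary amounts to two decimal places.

Total landed cost: AUD 18440.04

EXW: the seller makes goods available at their premises; the buyer bears all onward costs.
CIF value = EXW price + inland to port + export clearance + origin terminal + freight + insurance = 9184.50 + 1641.37 + 378.11 + 280.92 + 3700.85 + 449.05 = 15634.80
Ad valorem component: 15634.80 × 9% = 1407.13
Specific component: 325 × 0.71 = 230.75
Import duty = 1407.13 + 230.75 = 1637.88
Buyer bears: inland to port 1641.37 + export clearance 378.11 + origin terminal 280.92 + freight 3700.85 + insurance 449.05 + brokerage 117.37 + delivery 1049.99 + duty 1637.88 = 9255.54
Landed cost = invoice 9184.50 + 9255.54 = 18440.04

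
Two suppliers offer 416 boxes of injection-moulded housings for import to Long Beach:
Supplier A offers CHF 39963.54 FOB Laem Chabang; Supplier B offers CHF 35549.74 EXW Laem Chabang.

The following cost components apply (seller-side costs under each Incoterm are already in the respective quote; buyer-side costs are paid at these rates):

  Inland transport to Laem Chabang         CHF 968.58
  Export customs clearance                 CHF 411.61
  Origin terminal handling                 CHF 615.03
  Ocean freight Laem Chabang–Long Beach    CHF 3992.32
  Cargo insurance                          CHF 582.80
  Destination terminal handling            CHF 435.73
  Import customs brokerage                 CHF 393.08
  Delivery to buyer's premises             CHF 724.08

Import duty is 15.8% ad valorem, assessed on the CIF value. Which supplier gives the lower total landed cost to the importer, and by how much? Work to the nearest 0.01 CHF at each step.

Supplier A (FOB):
CIF value = FOB price + freight + insurance = 39963.54 + 3992.32 + 582.80 = 44538.66
Import duty = 44538.66 × 15.8% = 7037.11
Buyer bears (A): 3992.32 + 582.80 + 435.73 + 393.08 + 724.08 = 6128.01
Landed cost (A) = invoice 39963.54 + 6128.01 + duty 7037.11 = 53128.66
Supplier B (EXW):
CIF value = EXW price + inland to port + export clearance + origin terminal + freight + insurance = 35549.74 + 968.58 + 411.61 + 615.03 + 3992.32 + 582.80 = 42120.08
Import duty = 42120.08 × 15.8% = 6654.97
Buyer bears (B): 968.58 + 411.61 + 615.03 + 3992.32 + 582.80 + 435.73 + 393.08 + 724.08 = 8123.23
Landed cost (B) = invoice 35549.74 + 8123.23 + duty 6654.97 = 50327.94
Difference = |53128.66 − 50327.94| = 2800.72

Supplier B is cheaper by CHF 2800.72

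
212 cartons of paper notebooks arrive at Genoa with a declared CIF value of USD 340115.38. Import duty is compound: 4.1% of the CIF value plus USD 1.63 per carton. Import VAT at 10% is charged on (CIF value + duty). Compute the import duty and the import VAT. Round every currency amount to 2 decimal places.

Ad valorem component: 340115.38 × 4.1% = 13944.73
Specific component: 212 × 1.63 = 345.56
Import duty = 13944.73 + 345.56 = 14290.29
VAT base = CIF + duty = 340115.38 + 14290.29 = 354405.67
Import VAT = 354405.67 × 10% = 35440.57

Import duty: USD 14290.29; import VAT: USD 35440.57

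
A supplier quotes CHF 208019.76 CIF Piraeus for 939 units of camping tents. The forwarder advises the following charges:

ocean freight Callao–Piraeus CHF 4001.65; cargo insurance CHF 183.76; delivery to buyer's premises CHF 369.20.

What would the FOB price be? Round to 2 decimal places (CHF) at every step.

Not relevant to the conversion: delivery — on the buyer under both terms; not part of either seller's price.
From CIF to FOB, the seller no longer bears: freight, insurance.
FOB price = 208019.76 − 4001.65 − 183.76 = 203834.35

FOB price: CHF 203834.35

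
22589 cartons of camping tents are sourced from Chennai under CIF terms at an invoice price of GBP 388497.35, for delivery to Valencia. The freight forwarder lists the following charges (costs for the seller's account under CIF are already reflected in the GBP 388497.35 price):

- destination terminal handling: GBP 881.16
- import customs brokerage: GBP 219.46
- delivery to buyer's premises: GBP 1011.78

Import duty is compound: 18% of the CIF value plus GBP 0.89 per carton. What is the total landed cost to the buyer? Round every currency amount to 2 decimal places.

Total landed cost: GBP 480643.48

CIF: the seller pays costs through ocean freight and marine insurance to the destination port.
The CIF price already equals the CIF value: 388497.35
Ad valorem component: 388497.35 × 18% = 69929.52
Specific component: 22589 × 0.89 = 20104.21
Import duty = 69929.52 + 20104.21 = 90033.73
Buyer bears: destination terminal 881.16 + brokerage 219.46 + delivery 1011.78 + duty 90033.73 = 92146.13
Landed cost = invoice 388497.35 + 92146.13 = 480643.48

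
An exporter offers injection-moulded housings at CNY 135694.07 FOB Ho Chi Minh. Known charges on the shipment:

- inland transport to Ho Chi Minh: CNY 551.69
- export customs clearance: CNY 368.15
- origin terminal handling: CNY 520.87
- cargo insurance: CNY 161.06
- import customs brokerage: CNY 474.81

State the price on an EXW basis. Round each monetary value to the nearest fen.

EXW price: CNY 134253.36

Not relevant to the conversion: brokerage, insurance — on the buyer under both terms; not part of either seller's price.
From FOB to EXW, the seller no longer bears: inland to port, export clearance, origin terminal.
EXW price = 135694.07 − 551.69 − 368.15 − 520.87 = 134253.36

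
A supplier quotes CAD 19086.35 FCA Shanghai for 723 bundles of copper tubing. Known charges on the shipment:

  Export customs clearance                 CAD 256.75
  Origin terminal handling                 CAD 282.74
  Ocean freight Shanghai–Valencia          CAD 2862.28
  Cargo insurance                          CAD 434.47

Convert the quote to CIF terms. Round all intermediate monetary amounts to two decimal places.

Not relevant to the conversion: export clearance — on the seller under both FCA and CIF; already in the FCA price and stays in the CIF price.
From FCA to CIF, the seller additionally bears: origin terminal, freight, insurance.
CIF price = 19086.35 + 282.74 + 2862.28 + 434.47 = 22665.84

CIF price: CAD 22665.84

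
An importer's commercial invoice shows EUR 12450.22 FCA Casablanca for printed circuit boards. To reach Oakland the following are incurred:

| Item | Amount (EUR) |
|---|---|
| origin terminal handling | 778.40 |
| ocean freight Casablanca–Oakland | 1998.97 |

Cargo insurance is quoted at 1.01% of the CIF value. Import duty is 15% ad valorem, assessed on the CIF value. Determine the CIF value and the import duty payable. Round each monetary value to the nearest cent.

Let C be the CIF value. C = FCA price + pre-shipment costs + freight + 1.01% × C
C − 1.01% × C = 12450.22 + 778.40 + 1998.97
0.9899 × C = 15227.59
C = 15227.59 / 0.9899 = 15382.96
Insurance premium = 1.01% × 15382.96 = 155.37
Import duty = 15382.96 × 15% = 2307.44

CIF value: EUR 15382.96; import duty: EUR 2307.44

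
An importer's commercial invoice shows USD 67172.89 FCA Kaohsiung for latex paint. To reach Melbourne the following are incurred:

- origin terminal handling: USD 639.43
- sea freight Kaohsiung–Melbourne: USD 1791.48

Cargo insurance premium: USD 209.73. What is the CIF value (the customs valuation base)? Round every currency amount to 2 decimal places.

CIF value: USD 69813.53

CIF = FCA price + pre-shipment costs + freight + insurance
CIF = 67172.89 + 639.43 + 1791.48 + 209.73 = 69813.53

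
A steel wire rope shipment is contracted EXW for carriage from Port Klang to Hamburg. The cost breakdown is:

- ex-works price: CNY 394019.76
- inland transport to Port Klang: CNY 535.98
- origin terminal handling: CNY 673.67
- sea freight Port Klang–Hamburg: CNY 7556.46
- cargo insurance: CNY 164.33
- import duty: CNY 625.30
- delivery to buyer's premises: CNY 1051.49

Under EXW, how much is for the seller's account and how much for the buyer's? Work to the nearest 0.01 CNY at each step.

Seller: CNY 394019.76; buyer: CNY 10607.23

EXW: the seller makes goods available at their premises; the buyer bears all onward costs.
Seller's account: goods 394019.76 = 394019.76
Buyer's account: inland to port 535.98 + origin terminal 673.67 + freight 7556.46 + insurance 164.33 + duty 625.30 + delivery 1051.49 = 10607.23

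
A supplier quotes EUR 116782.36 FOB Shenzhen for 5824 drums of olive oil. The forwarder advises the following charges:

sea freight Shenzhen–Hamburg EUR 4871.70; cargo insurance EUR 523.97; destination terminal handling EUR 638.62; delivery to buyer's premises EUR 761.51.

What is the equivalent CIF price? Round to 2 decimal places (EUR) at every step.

CIF price: EUR 122178.03

Not relevant to the conversion: destination terminal, delivery — on the buyer under both terms; not part of either seller's price.
From FOB to CIF, the seller additionally bears: freight, insurance.
CIF price = 116782.36 + 4871.70 + 523.97 = 122178.03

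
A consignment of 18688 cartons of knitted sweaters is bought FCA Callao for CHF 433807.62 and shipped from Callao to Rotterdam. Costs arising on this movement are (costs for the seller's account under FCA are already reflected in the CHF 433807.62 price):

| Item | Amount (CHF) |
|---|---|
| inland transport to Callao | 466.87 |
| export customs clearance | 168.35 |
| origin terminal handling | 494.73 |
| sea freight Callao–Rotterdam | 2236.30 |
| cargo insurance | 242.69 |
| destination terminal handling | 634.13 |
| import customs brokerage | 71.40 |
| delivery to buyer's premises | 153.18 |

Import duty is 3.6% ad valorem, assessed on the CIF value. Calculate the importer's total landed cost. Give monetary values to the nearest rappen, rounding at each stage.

Total landed cost: CHF 453364.18

FCA: the seller delivers export-cleared goods to the carrier; the buyer bears costs from that point.
Already in the invoice (seller's account under FCA): inland to port, export clearance — exclude.
CIF value = FCA price + origin terminal + freight + insurance = 433807.62 + 494.73 + 2236.30 + 242.69 = 436781.34
Import duty = 436781.34 × 3.6% = 15724.13
Buyer bears: origin terminal 494.73 + freight 2236.30 + insurance 242.69 + destination terminal 634.13 + brokerage 71.40 + delivery 153.18 + duty 15724.13 = 19556.56
Landed cost = invoice 433807.62 + 19556.56 = 453364.18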